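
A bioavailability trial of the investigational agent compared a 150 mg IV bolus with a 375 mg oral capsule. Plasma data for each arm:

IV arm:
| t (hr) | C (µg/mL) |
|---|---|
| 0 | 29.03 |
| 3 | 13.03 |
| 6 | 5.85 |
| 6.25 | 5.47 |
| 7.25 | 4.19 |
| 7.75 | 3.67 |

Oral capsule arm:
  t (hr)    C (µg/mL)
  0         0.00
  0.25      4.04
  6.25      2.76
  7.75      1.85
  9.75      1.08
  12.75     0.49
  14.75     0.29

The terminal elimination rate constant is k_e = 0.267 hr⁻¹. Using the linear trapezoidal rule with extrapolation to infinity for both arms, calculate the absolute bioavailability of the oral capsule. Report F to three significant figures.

Trapezoidal AUC_0→7.75 (IV):
  [0→3]: (29.03+13.03)/2 × 3 = 63.09
  [3→6]: (13.03+5.85)/2 × 3 = 28.32
  [6→6.25]: (5.85+5.47)/2 × 0.25 = 1.415
  [6.25→7.25]: (5.47+4.19)/2 × 1 = 4.83
  [7.25→7.75]: (4.19+3.67)/2 × 0.5 = 1.965
  Sum = 99.62 µg/mL·hr
IV tail: 3.67/0.267 = 13.745; AUC_iv,0→∞ = 99.62 + 13.745 = 113.365 µg/mL·hr
Trapezoidal AUC_0→14.75 (oral capsule):
  [0→0.25]: (0.00+4.04)/2 × 0.25 = 0.505
  [0.25→6.25]: (4.04+2.76)/2 × 6 = 20.4
  [6.25→7.75]: (2.76+1.85)/2 × 1.5 = 3.4575
  [7.75→9.75]: (1.85+1.08)/2 × 2 = 2.93
  [9.75→12.75]: (1.08+0.49)/2 × 3 = 2.355
  [12.75→14.75]: (0.49+0.29)/2 × 2 = 0.78
  Sum = 30.4275 µg/mL·hr
oral capsule tail: 0.29/0.267 = 1.086; AUC_ev,0→∞ = 30.4275 + 1.086 = 31.5135 µg/mL·hr
F = (AUC_ev/D_ev)/(AUC_iv/D_iv) = (31.5135/375)/(113.365/150) = 0.084036/0.755767 = 0.1112

F = 0.111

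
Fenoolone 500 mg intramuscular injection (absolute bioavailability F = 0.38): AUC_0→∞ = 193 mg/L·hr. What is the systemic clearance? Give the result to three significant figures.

CL = 0.984 L/hr

CL = F × Dose / AUC_0→∞
   = 0.38 × 500 / 193 = 0.984456 L/hr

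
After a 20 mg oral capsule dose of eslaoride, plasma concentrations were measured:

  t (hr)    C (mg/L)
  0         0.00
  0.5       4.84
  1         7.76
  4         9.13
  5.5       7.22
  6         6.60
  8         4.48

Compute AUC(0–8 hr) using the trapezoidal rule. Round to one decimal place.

AUC = 56.5 mg/L·hr

Trapezoidal AUC_0→8:
  [0→0.5]: (0.00+4.84)/2 × 0.5 = 1.21
  [0.5→1]: (4.84+7.76)/2 × 0.5 = 3.15
  [1→4]: (7.76+9.13)/2 × 3 = 25.335
  [4→5.5]: (9.13+7.22)/2 × 1.5 = 12.2625
  [5.5→6]: (7.22+6.60)/2 × 0.5 = 3.455
  [6→8]: (6.60+4.48)/2 × 2 = 11.08
  Sum = 56.4925 mg/L·hr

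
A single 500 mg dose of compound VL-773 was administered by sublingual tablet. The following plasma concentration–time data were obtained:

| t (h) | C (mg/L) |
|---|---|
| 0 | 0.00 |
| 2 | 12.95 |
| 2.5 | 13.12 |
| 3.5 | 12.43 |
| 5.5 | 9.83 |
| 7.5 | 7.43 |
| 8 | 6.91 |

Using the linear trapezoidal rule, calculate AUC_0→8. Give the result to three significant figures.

Trapezoidal AUC_0→8:
  [0→2]: (0.00+12.95)/2 × 2 = 12.95
  [2→2.5]: (12.95+13.12)/2 × 0.5 = 6.5175
  [2.5→3.5]: (13.12+12.43)/2 × 1 = 12.775
  [3.5→5.5]: (12.43+9.83)/2 × 2 = 22.26
  [5.5→7.5]: (9.83+7.43)/2 × 2 = 17.26
  [7.5→8]: (7.43+6.91)/2 × 0.5 = 3.585
  Sum = 75.3475 mg/L·h

AUC = 75.3 mg/L·h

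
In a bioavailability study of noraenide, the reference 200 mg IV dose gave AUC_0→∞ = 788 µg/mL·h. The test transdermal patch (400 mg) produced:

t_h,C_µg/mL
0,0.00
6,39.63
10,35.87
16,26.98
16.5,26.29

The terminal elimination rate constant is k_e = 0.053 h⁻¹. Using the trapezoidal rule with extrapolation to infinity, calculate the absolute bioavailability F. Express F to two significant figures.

Trapezoidal AUC_0→16.5 (transdermal patch):
  [0→6]: (0.00+39.63)/2 × 6 = 118.89
  [6→10]: (39.63+35.87)/2 × 4 = 151.0
  [10→16]: (35.87+26.98)/2 × 6 = 188.55
  [16→16.5]: (26.98+26.29)/2 × 0.5 = 13.3175
  Sum = 471.7575 µg/mL·h
Tail: C_last/k_e = 26.29/0.053 = 496.038
AUC_0→∞ (transdermal patch) = 471.7575 + 496.038 = 967.7955 µg/mL·h
F = (AUC_ev/D_ev)/(AUC_iv/D_iv) = (967.7955/400)/(788/200) = 2.41949/3.94 = 0.6141

F = 0.61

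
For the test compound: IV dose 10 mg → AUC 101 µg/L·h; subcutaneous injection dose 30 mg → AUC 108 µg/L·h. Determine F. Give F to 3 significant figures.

F = (AUC_ev / D_ev) / (AUC_iv / D_iv)
  = (108/30) / (101/10)
  = 3.6 / 10.1 = 0.3564

F = 0.356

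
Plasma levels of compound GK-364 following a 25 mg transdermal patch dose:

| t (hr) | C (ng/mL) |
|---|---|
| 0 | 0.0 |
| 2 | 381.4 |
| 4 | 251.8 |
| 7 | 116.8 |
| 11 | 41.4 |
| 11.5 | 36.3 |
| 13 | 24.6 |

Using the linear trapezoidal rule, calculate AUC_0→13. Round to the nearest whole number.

Trapezoidal AUC_0→13:
  [0→2]: (0.0+381.4)/2 × 2 = 381.4
  [2→4]: (381.4+251.8)/2 × 2 = 633.2
  [4→7]: (251.8+116.8)/2 × 3 = 552.9
  [7→11]: (116.8+41.4)/2 × 4 = 316.4
  [11→11.5]: (41.4+36.3)/2 × 0.5 = 19.425
  [11.5→13]: (36.3+24.6)/2 × 1.5 = 45.675
  Sum = 1949.0 ng/mL·hr

AUC = 1949 ng/mL·hr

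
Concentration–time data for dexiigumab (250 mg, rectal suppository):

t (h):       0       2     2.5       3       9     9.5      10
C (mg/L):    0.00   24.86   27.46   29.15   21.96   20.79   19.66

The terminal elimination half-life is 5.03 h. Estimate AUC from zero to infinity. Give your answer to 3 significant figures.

AUC = 369 mg/L·h

Trapezoidal AUC_0→10:
  [0→2]: (0.00+24.86)/2 × 2 = 24.86
  [2→2.5]: (24.86+27.46)/2 × 0.5 = 13.08
  [2.5→3]: (27.46+29.15)/2 × 0.5 = 14.1525
  [3→9]: (29.15+21.96)/2 × 6 = 153.33
  [9→9.5]: (21.96+20.79)/2 × 0.5 = 10.6875
  [9.5→10]: (20.79+19.66)/2 × 0.5 = 10.1125
  Sum = 226.2225 mg/L·h
k_e = ln2 / t½ = 0.693147 / 5.03 = 0.1378 h^-1
Extrapolated tail: C_last / k_e = 19.66 / 0.1378 = 142.671
AUC_0→∞ = 226.2225 + 142.671 = 368.8935 mg/L·h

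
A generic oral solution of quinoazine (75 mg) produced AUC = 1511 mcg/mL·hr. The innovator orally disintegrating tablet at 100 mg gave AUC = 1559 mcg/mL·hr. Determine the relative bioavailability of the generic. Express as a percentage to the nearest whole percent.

F_rel = 129%

F_rel = (AUC_test/D_test) / (AUC_ref/D_ref)
      = (1511/75) / (1559/100)
      = 20.1467 / 15.59 = 1.2923 = 129.23%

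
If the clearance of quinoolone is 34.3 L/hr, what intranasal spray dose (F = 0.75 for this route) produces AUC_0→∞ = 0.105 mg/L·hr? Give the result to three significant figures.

Dose = 4.80 mg

Dose = CL × AUC_0→∞ / F
     = 34.3 × 0.105 / 0.75 = 4.802 mg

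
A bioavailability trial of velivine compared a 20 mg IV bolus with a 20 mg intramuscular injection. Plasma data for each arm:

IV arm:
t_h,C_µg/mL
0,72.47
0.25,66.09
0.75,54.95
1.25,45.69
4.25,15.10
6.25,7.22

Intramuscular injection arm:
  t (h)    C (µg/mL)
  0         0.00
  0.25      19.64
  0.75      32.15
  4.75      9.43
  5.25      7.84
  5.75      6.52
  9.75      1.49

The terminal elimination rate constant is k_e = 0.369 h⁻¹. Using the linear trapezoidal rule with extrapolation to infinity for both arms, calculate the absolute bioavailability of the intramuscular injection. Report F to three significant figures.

Trapezoidal AUC_0→6.25 (IV):
  [0→0.25]: (72.47+66.09)/2 × 0.25 = 17.32
  [0.25→0.75]: (66.09+54.95)/2 × 0.5 = 30.26
  [0.75→1.25]: (54.95+45.69)/2 × 0.5 = 25.16
  [1.25→4.25]: (45.69+15.10)/2 × 3 = 91.185
  [4.25→6.25]: (15.10+7.22)/2 × 2 = 22.32
  Sum = 186.245 µg/mL·h
IV tail: 7.22/0.369 = 19.566; AUC_iv,0→∞ = 186.245 + 19.566 = 205.811 µg/mL·h
Trapezoidal AUC_0→9.75 (intramuscular injection):
  [0→0.25]: (0.00+19.64)/2 × 0.25 = 2.455
  [0.25→0.75]: (19.64+32.15)/2 × 0.5 = 12.9475
  [0.75→4.75]: (32.15+9.43)/2 × 4 = 83.16
  [4.75→5.25]: (9.43+7.84)/2 × 0.5 = 4.3175
  [5.25→5.75]: (7.84+6.52)/2 × 0.5 = 3.59
  [5.75→9.75]: (6.52+1.49)/2 × 4 = 16.02
  Sum = 122.49 µg/mL·h
intramuscular injection tail: 1.49/0.369 = 4.038; AUC_ev,0→∞ = 122.49 + 4.038 = 126.528 µg/mL·h
F = (AUC_ev/D_ev)/(AUC_iv/D_iv) = (126.528/20)/(205.811/20) = 6.3264/10.29055 = 0.6148

F = 0.615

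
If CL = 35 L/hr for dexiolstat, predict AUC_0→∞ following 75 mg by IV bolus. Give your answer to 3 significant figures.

AUC = 2.14 mg/L·hr

AUC_0→∞ = Dose_iv / CL
        = 75 / 35 = 2.14286 mg/L·hr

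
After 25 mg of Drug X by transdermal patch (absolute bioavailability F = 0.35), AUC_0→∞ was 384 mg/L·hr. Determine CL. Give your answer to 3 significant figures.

CL = 0.0228 L/hr

CL = F × Dose / AUC_0→∞
   = 0.35 × 25 / 384 = 0.0227865 L/hr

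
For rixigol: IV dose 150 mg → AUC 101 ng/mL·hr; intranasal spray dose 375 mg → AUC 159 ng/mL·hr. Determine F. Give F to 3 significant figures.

F = 0.630

F = (AUC_ev / D_ev) / (AUC_iv / D_iv)
  = (159/375) / (101/150)
  = 0.424 / 0.673333 = 0.6297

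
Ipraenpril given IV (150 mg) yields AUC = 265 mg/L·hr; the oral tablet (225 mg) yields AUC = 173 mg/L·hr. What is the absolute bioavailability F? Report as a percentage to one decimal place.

F = 43.5%

F = (AUC_ev / D_ev) / (AUC_iv / D_iv)
  = (173/225) / (265/150)
  = 0.768889 / 1.76667 = 0.4352
  = 43.52%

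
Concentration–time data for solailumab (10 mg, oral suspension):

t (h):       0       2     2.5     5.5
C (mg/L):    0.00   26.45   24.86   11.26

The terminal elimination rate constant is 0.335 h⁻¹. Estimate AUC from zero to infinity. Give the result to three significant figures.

Trapezoidal AUC_0→5.5:
  [0→2]: (0.00+26.45)/2 × 2 = 26.45
  [2→2.5]: (26.45+24.86)/2 × 0.5 = 12.8275
  [2.5→5.5]: (24.86+11.26)/2 × 3 = 54.18
  Sum = 93.4575 mg/L·h
Extrapolated tail: C_last / k_e = 11.26 / 0.335 = 33.612
AUC_0→∞ = 93.4575 + 33.612 = 127.0695 mg/L·h

AUC = 127 mg/L·h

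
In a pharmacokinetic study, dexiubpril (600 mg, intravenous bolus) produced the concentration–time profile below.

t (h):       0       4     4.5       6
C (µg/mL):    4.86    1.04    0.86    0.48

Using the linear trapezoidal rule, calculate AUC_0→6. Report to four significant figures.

AUC = 13.28 µg/mL·h

Trapezoidal AUC_0→6:
  [0→4]: (4.86+1.04)/2 × 4 = 11.8
  [4→4.5]: (1.04+0.86)/2 × 0.5 = 0.475
  [4.5→6]: (0.86+0.48)/2 × 1.5 = 1.005
  Sum = 13.28 µg/mL·h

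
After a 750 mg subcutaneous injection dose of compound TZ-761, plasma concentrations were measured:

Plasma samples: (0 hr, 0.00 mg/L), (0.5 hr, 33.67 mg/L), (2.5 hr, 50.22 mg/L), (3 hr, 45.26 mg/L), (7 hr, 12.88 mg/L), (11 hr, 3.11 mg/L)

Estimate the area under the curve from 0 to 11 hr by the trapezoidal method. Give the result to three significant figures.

AUC = 264 mg/L·hr

Trapezoidal AUC_0→11:
  [0→0.5]: (0.00+33.67)/2 × 0.5 = 8.4175
  [0.5→2.5]: (33.67+50.22)/2 × 2 = 83.89
  [2.5→3]: (50.22+45.26)/2 × 0.5 = 23.87
  [3→7]: (45.26+12.88)/2 × 4 = 116.28
  [7→11]: (12.88+3.11)/2 × 4 = 31.98
  Sum = 264.4375 mg/L·hr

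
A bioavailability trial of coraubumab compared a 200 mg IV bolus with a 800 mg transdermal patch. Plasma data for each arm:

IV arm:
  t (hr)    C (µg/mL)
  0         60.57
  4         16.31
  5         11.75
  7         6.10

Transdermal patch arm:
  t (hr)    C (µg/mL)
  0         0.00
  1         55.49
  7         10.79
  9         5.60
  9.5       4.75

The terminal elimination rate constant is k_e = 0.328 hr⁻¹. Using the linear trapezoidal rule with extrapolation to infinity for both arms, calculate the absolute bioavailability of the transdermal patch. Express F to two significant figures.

Trapezoidal AUC_0→7 (IV):
  [0→4]: (60.57+16.31)/2 × 4 = 153.76
  [4→5]: (16.31+11.75)/2 × 1 = 14.03
  [5→7]: (11.75+6.10)/2 × 2 = 17.85
  Sum = 185.64 µg/mL·hr
IV tail: 6.10/0.328 = 18.598; AUC_iv,0→∞ = 185.64 + 18.598 = 204.238 µg/mL·hr
Trapezoidal AUC_0→9.5 (transdermal patch):
  [0→1]: (0.00+55.49)/2 × 1 = 27.745
  [1→7]: (55.49+10.79)/2 × 6 = 198.84
  [7→9]: (10.79+5.60)/2 × 2 = 16.39
  [9→9.5]: (5.60+4.75)/2 × 0.5 = 2.5875
  Sum = 245.5625 µg/mL·hr
transdermal patch tail: 4.75/0.328 = 14.482; AUC_ev,0→∞ = 245.5625 + 14.482 = 260.0445 µg/mL·hr
F = (AUC_ev/D_ev)/(AUC_iv/D_iv) = (260.0445/800)/(204.238/200) = 0.325056/1.02119 = 0.3183

F = 0.32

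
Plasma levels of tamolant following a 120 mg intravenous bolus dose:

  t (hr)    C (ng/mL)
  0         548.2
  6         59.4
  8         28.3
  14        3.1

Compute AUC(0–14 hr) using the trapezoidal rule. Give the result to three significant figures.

AUC = 2000 ng/mL·hr

Trapezoidal AUC_0→14:
  [0→6]: (548.2+59.4)/2 × 6 = 1822.8
  [6→8]: (59.4+28.3)/2 × 2 = 87.7
  [8→14]: (28.3+3.1)/2 × 6 = 94.2
  Sum = 2004.7 ng/mL·hr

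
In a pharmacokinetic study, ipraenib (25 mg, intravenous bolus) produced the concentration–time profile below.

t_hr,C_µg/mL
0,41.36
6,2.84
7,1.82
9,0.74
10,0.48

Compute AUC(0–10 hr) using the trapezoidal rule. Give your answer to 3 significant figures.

Trapezoidal AUC_0→10:
  [0→6]: (41.36+2.84)/2 × 6 = 132.6
  [6→7]: (2.84+1.82)/2 × 1 = 2.33
  [7→9]: (1.82+0.74)/2 × 2 = 2.56
  [9→10]: (0.74+0.48)/2 × 1 = 0.61
  Sum = 138.1 µg/mL·hr

AUC = 138 µg/mL·hr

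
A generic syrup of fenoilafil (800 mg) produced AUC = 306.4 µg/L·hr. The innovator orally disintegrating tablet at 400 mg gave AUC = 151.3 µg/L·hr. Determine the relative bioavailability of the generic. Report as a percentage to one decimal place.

F_rel = (AUC_test/D_test) / (AUC_ref/D_ref)
      = (306.4/800) / (151.3/400)
      = 0.383 / 0.37825 = 1.0126 = 101.26%

F_rel = 101.3%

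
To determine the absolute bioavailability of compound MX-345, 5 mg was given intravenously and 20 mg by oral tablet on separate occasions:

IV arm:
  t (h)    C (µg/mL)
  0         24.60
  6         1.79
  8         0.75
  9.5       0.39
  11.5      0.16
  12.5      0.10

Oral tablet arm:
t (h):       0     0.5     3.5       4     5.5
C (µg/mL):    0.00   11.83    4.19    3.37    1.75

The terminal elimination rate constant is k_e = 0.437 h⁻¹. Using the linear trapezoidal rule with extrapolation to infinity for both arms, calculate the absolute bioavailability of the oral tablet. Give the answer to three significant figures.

F = 0.110

Trapezoidal AUC_0→12.5 (IV):
  [0→6]: (24.60+1.79)/2 × 6 = 79.17
  [6→8]: (1.79+0.75)/2 × 2 = 2.54
  [8→9.5]: (0.75+0.39)/2 × 1.5 = 0.855
  [9.5→11.5]: (0.39+0.16)/2 × 2 = 0.55
  [11.5→12.5]: (0.16+0.10)/2 × 1 = 0.13
  Sum = 83.245 µg/mL·h
IV tail: 0.10/0.437 = 0.229; AUC_iv,0→∞ = 83.245 + 0.229 = 83.474 µg/mL·h
Trapezoidal AUC_0→5.5 (oral tablet):
  [0→0.5]: (0.00+11.83)/2 × 0.5 = 2.9575
  [0.5→3.5]: (11.83+4.19)/2 × 3 = 24.03
  [3.5→4]: (4.19+3.37)/2 × 0.5 = 1.89
  [4→5.5]: (3.37+1.75)/2 × 1.5 = 3.84
  Sum = 32.7175 µg/mL·h
oral tablet tail: 1.75/0.437 = 4.005; AUC_ev,0→∞ = 32.7175 + 4.005 = 36.7225 µg/mL·h
F = (AUC_ev/D_ev)/(AUC_iv/D_iv) = (36.7225/20)/(83.474/5) = 1.836125/16.6948 = 0.1100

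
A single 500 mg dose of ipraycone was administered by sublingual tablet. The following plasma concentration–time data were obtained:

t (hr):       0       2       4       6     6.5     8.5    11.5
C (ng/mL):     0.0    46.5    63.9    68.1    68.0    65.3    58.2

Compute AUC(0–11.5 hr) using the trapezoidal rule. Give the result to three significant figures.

Trapezoidal AUC_0→11.5:
  [0→2]: (0.0+46.5)/2 × 2 = 46.5
  [2→4]: (46.5+63.9)/2 × 2 = 110.4
  [4→6]: (63.9+68.1)/2 × 2 = 132.0
  [6→6.5]: (68.1+68.0)/2 × 0.5 = 34.025
  [6.5→8.5]: (68.0+65.3)/2 × 2 = 133.3
  [8.5→11.5]: (65.3+58.2)/2 × 3 = 185.25
  Sum = 641.475 ng/mL·hr

AUC = 641 ng/mL·hr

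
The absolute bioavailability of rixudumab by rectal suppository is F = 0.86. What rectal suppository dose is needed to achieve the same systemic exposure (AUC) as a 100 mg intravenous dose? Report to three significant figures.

D_rectal = 116 mg

For equal systemic exposure: F × D_ev = D_iv
D_ev = D_iv / F = 100 / 0.86 = 116.279 mg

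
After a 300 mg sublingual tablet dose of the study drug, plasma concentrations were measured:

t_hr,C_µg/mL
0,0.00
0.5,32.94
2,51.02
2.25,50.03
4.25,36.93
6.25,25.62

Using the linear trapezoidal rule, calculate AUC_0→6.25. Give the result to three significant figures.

Trapezoidal AUC_0→6.25:
  [0→0.5]: (0.00+32.94)/2 × 0.5 = 8.235
  [0.5→2]: (32.94+51.02)/2 × 1.5 = 62.97
  [2→2.25]: (51.02+50.03)/2 × 0.25 = 12.63125
  [2.25→4.25]: (50.03+36.93)/2 × 2 = 86.96
  [4.25→6.25]: (36.93+25.62)/2 × 2 = 62.55
  Sum = 233.34625 µg/mL·hr

AUC = 233 µg/mL·hr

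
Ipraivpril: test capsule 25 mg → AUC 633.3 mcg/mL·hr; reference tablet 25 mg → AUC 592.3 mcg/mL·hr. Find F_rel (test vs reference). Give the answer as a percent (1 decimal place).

F_rel = (AUC_test/D_test) / (AUC_ref/D_ref)
      = (633.3/25) / (592.3/25)
      = 25.332 / 23.692 = 1.0692 = 106.92%

F_rel = 106.9%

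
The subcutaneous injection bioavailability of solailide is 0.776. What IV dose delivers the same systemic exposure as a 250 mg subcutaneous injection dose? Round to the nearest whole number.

Systemic exposure from an extravascular dose = F × D_ev, so the equivalent IV dose is F × D_ev.
D_iv = F × D_ev = 0.776 × 250 = 194 mg

D_iv = 194 mg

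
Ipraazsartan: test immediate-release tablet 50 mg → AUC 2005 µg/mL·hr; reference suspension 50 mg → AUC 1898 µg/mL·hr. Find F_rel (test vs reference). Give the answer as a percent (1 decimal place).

F_rel = 105.6%

F_rel = (AUC_test/D_test) / (AUC_ref/D_ref)
      = (2005/50) / (1898/50)
      = 40.1 / 37.96 = 1.0564 = 105.64%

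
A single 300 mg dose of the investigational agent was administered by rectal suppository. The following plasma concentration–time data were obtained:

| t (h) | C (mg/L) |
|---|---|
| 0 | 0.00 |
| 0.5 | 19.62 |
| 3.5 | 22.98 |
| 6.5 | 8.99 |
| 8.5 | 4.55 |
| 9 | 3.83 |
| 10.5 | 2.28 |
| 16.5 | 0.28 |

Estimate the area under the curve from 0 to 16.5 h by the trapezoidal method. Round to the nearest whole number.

AUC = 145 mg/L·h

Trapezoidal AUC_0→16.5:
  [0→0.5]: (0.00+19.62)/2 × 0.5 = 4.905
  [0.5→3.5]: (19.62+22.98)/2 × 3 = 63.9
  [3.5→6.5]: (22.98+8.99)/2 × 3 = 47.955
  [6.5→8.5]: (8.99+4.55)/2 × 2 = 13.54
  [8.5→9]: (4.55+3.83)/2 × 0.5 = 2.095
  [9→10.5]: (3.83+2.28)/2 × 1.5 = 4.5825
  [10.5→16.5]: (2.28+0.28)/2 × 6 = 7.68
  Sum = 144.6575 mg/L·h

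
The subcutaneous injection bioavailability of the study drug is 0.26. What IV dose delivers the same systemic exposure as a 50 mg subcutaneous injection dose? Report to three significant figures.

D_iv = 13.0 mg

Systemic exposure from an extravascular dose = F × D_ev, so the equivalent IV dose is F × D_ev.
D_iv = F × D_ev = 0.26 × 50 = 13 mg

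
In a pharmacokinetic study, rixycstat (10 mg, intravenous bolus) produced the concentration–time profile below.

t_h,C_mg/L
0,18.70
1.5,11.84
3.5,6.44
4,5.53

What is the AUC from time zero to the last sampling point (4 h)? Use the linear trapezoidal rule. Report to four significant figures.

Trapezoidal AUC_0→4:
  [0→1.5]: (18.70+11.84)/2 × 1.5 = 22.905
  [1.5→3.5]: (11.84+6.44)/2 × 2 = 18.28
  [3.5→4]: (6.44+5.53)/2 × 0.5 = 2.9925
  Sum = 44.1775 mg/L·h

AUC = 44.18 mg/L·h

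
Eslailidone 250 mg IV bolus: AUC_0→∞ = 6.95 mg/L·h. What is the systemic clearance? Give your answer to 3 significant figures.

CL = 36.0 L/h

CL = Dose_iv / AUC_0→∞
   = 250 / 6.95 = 35.9712 L/h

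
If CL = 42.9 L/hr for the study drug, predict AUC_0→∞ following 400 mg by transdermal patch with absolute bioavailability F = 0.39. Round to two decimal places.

AUC = 3.64 mg/L·hr

AUC_0→∞ = F × Dose / CL
        = 0.39 × 400 / 42.9 = 3.63636 mg/L·hr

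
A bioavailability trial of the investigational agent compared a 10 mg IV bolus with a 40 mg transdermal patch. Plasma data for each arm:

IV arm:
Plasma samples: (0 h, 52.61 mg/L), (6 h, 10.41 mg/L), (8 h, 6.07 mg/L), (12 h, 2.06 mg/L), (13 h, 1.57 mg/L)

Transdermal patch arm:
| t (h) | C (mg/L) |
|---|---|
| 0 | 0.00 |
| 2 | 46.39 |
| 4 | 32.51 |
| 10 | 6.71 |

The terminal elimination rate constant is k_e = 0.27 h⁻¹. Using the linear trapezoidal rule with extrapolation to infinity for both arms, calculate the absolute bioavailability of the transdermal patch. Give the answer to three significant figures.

F = 0.292

Trapezoidal AUC_0→13 (IV):
  [0→6]: (52.61+10.41)/2 × 6 = 189.06
  [6→8]: (10.41+6.07)/2 × 2 = 16.48
  [8→12]: (6.07+2.06)/2 × 4 = 16.26
  [12→13]: (2.06+1.57)/2 × 1 = 1.815
  Sum = 223.615 mg/L·h
IV tail: 1.57/0.27 = 5.815; AUC_iv,0→∞ = 223.615 + 5.815 = 229.43 mg/L·h
Trapezoidal AUC_0→10 (transdermal patch):
  [0→2]: (0.00+46.39)/2 × 2 = 46.39
  [2→4]: (46.39+32.51)/2 × 2 = 78.9
  [4→10]: (32.51+6.71)/2 × 6 = 117.66
  Sum = 242.95 mg/L·h
transdermal patch tail: 6.71/0.27 = 24.852; AUC_ev,0→∞ = 242.95 + 24.852 = 267.802 mg/L·h
F = (AUC_ev/D_ev)/(AUC_iv/D_iv) = (267.802/40)/(229.43/10) = 6.69505/22.943 = 0.2918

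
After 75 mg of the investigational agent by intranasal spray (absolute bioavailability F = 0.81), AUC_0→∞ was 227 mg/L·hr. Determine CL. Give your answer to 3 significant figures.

CL = 0.268 L/hr

CL = F × Dose / AUC_0→∞
   = 0.81 × 75 / 227 = 0.267621 L/hr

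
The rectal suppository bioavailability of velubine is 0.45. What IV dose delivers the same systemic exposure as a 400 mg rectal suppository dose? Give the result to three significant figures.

Systemic exposure from an extravascular dose = F × D_ev, so the equivalent IV dose is F × D_ev.
D_iv = F × D_ev = 0.45 × 400 = 180 mg

D_iv = 180 mg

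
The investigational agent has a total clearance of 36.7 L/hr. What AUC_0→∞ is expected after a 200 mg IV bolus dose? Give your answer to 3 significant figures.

AUC = 5.45 mg/L·hr

AUC_0→∞ = Dose_iv / CL
        = 200 / 36.7 = 5.44959 mg/L·hr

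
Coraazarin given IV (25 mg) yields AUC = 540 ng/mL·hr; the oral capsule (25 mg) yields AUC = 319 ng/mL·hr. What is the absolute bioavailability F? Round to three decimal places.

F = (AUC_ev / D_ev) / (AUC_iv / D_iv)
  = (319/25) / (540/25)
  = 12.76 / 21.6 = 0.5907

F = 0.591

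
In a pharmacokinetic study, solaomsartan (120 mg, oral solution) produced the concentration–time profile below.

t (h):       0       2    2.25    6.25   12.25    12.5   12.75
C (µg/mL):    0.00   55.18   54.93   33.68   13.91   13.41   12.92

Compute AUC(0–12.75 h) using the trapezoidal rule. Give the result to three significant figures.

Trapezoidal AUC_0→12.75:
  [0→2]: (0.00+55.18)/2 × 2 = 55.18
  [2→2.25]: (55.18+54.93)/2 × 0.25 = 13.76375
  [2.25→6.25]: (54.93+33.68)/2 × 4 = 177.22
  [6.25→12.25]: (33.68+13.91)/2 × 6 = 142.77
  [12.25→12.5]: (13.91+13.41)/2 × 0.25 = 3.415
  [12.5→12.75]: (13.41+12.92)/2 × 0.25 = 3.29125
  Sum = 395.64 µg/mL·h

AUC = 396 µg/mL·h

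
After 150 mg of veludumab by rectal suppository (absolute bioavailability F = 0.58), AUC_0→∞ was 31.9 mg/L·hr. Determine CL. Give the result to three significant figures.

CL = 2.73 L/hr

CL = F × Dose / AUC_0→∞
   = 0.58 × 150 / 31.9 = 2.72727 L/hr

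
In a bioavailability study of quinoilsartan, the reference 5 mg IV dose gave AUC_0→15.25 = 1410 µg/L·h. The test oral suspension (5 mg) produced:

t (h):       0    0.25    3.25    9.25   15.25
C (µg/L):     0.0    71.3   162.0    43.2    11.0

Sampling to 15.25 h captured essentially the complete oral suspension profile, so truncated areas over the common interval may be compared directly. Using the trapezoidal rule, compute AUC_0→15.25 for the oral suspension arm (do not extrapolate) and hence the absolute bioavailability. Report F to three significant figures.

Trapezoidal AUC_0→15.25 (oral suspension):
  [0→0.25]: (0.0+71.3)/2 × 0.25 = 8.9125
  [0.25→3.25]: (71.3+162.0)/2 × 3 = 349.95
  [3.25→9.25]: (162.0+43.2)/2 × 6 = 615.6
  [9.25→15.25]: (43.2+11.0)/2 × 6 = 162.6
  Sum = 1137.0625 µg/L·h
F = (AUC_ev/D_ev)/(AUC_iv/D_iv) = (1137.0625/5)/(1410/5) = 227.4125/282 = 0.8064

F = 0.806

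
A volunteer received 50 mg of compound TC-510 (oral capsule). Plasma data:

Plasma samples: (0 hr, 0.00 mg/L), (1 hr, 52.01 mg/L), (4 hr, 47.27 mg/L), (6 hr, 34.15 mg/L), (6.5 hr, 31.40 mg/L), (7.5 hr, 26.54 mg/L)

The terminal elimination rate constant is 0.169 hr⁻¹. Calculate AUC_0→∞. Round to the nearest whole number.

Trapezoidal AUC_0→7.5:
  [0→1]: (0.00+52.01)/2 × 1 = 26.005
  [1→4]: (52.01+47.27)/2 × 3 = 148.92
  [4→6]: (47.27+34.15)/2 × 2 = 81.42
  [6→6.5]: (34.15+31.40)/2 × 0.5 = 16.3875
  [6.5→7.5]: (31.40+26.54)/2 × 1 = 28.97
  Sum = 301.7025 mg/L·hr
Extrapolated tail: C_last / k_e = 26.54 / 0.169 = 157.041
AUC_0→∞ = 301.7025 + 157.041 = 458.7435 mg/L·hr

AUC = 459 mg/L·hr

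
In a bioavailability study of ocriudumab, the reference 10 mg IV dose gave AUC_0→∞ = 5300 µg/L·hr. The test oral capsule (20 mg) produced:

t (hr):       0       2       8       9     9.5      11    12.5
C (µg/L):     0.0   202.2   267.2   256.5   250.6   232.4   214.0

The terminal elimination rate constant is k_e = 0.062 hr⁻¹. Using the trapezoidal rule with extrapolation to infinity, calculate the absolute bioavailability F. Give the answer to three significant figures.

Trapezoidal AUC_0→12.5 (oral capsule):
  [0→2]: (0.0+202.2)/2 × 2 = 202.2
  [2→8]: (202.2+267.2)/2 × 6 = 1408.2
  [8→9]: (267.2+256.5)/2 × 1 = 261.85
  [9→9.5]: (256.5+250.6)/2 × 0.5 = 126.775
  [9.5→11]: (250.6+232.4)/2 × 1.5 = 362.25
  [11→12.5]: (232.4+214.0)/2 × 1.5 = 334.8
  Sum = 2696.075 µg/L·hr
Tail: C_last/k_e = 214.0/0.062 = 3451.613
AUC_0→∞ (oral capsule) = 2696.075 + 3451.613 = 6147.688 µg/L·hr
F = (AUC_ev/D_ev)/(AUC_iv/D_iv) = (6147.688/20)/(5300/10) = 307.3844/530 = 0.5800

F = 0.580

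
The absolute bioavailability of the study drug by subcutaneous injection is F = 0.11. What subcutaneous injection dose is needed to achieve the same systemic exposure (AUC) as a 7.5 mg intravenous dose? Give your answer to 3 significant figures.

For equal systemic exposure: F × D_ev = D_iv
D_ev = D_iv / F = 7.5 / 0.11 = 68.1818 mg

D_subcutaneous = 68.2 mg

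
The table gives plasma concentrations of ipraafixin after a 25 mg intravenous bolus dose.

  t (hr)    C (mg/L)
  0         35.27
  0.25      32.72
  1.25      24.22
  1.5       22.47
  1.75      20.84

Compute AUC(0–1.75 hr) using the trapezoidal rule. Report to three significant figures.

Trapezoidal AUC_0→1.75:
  [0→0.25]: (35.27+32.72)/2 × 0.25 = 8.49875
  [0.25→1.25]: (32.72+24.22)/2 × 1 = 28.47
  [1.25→1.5]: (24.22+22.47)/2 × 0.25 = 5.83625
  [1.5→1.75]: (22.47+20.84)/2 × 0.25 = 5.41375
  Sum = 48.21875 mg/L·hr

AUC = 48.2 mg/L·hr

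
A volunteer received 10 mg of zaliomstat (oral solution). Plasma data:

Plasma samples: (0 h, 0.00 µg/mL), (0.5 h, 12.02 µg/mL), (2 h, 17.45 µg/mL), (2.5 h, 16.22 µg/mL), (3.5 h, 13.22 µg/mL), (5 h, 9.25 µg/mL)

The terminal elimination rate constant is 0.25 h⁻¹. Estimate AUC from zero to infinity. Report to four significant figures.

Trapezoidal AUC_0→5:
  [0→0.5]: (0.00+12.02)/2 × 0.5 = 3.005
  [0.5→2]: (12.02+17.45)/2 × 1.5 = 22.1025
  [2→2.5]: (17.45+16.22)/2 × 0.5 = 8.4175
  [2.5→3.5]: (16.22+13.22)/2 × 1 = 14.72
  [3.5→5]: (13.22+9.25)/2 × 1.5 = 16.8525
  Sum = 65.0975 µg/mL·h
Extrapolated tail: C_last / k_e = 9.25 / 0.25 = 37.000
AUC_0→∞ = 65.0975 + 37.000 = 102.0975 µg/mL·h

AUC = 102.1 µg/mL·h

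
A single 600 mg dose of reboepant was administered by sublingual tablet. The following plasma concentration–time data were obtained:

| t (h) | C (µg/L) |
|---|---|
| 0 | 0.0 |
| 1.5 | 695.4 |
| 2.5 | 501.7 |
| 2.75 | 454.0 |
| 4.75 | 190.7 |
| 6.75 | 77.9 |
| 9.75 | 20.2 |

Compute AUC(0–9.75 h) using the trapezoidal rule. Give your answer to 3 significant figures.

AUC = 2300 µg/L·h

Trapezoidal AUC_0→9.75:
  [0→1.5]: (0.0+695.4)/2 × 1.5 = 521.55
  [1.5→2.5]: (695.4+501.7)/2 × 1 = 598.55
  [2.5→2.75]: (501.7+454.0)/2 × 0.25 = 119.4625
  [2.75→4.75]: (454.0+190.7)/2 × 2 = 644.7
  [4.75→6.75]: (190.7+77.9)/2 × 2 = 268.6
  [6.75→9.75]: (77.9+20.2)/2 × 3 = 147.15
  Sum = 2300.0125 µg/L·h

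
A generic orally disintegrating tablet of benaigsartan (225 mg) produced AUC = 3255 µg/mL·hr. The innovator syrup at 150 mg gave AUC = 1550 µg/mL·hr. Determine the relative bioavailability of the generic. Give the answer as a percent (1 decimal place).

F_rel = 140.0%

F_rel = (AUC_test/D_test) / (AUC_ref/D_ref)
      = (3255/225) / (1550/150)
      = 14.4667 / 10.3333 = 1.4000 = 140.00%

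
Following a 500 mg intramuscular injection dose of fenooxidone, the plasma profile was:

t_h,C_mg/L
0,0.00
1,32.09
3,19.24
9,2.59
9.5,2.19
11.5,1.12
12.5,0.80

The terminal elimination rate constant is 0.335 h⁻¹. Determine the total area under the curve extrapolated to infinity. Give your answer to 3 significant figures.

AUC = 141 mg/L·h

Trapezoidal AUC_0→12.5:
  [0→1]: (0.00+32.09)/2 × 1 = 16.045
  [1→3]: (32.09+19.24)/2 × 2 = 51.33
  [3→9]: (19.24+2.59)/2 × 6 = 65.49
  [9→9.5]: (2.59+2.19)/2 × 0.5 = 1.195
  [9.5→11.5]: (2.19+1.12)/2 × 2 = 3.31
  [11.5→12.5]: (1.12+0.80)/2 × 1 = 0.96
  Sum = 138.33 mg/L·h
Extrapolated tail: C_last / k_e = 0.80 / 0.335 = 2.388
AUC_0→∞ = 138.33 + 2.388 = 140.718 mg/L·h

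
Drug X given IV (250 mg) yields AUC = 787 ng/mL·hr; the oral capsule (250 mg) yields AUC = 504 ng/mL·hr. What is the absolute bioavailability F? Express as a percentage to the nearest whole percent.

F = (AUC_ev / D_ev) / (AUC_iv / D_iv)
  = (504/250) / (787/250)
  = 2.016 / 3.148 = 0.6404
  = 64.04%

F = 64%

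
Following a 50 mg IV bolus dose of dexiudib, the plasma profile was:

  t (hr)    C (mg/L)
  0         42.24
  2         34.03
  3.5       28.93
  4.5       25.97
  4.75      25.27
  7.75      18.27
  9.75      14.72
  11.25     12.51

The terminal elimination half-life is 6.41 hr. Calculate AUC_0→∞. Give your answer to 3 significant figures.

AUC = 392 mg/L·hr

Trapezoidal AUC_0→11.25:
  [0→2]: (42.24+34.03)/2 × 2 = 76.27
  [2→3.5]: (34.03+28.93)/2 × 1.5 = 47.22
  [3.5→4.5]: (28.93+25.97)/2 × 1 = 27.45
  [4.5→4.75]: (25.97+25.27)/2 × 0.25 = 6.405
  [4.75→7.75]: (25.27+18.27)/2 × 3 = 65.31
  [7.75→9.75]: (18.27+14.72)/2 × 2 = 32.99
  [9.75→11.25]: (14.72+12.51)/2 × 1.5 = 20.4225
  Sum = 276.0675 mg/L·hr
k_e = ln2 / t½ = 0.693147 / 6.41 = 0.1081 hr^-1
Extrapolated tail: C_last / k_e = 12.51 / 0.1081 = 115.726
AUC_0→∞ = 276.0675 + 115.726 = 391.7935 mg/L·hr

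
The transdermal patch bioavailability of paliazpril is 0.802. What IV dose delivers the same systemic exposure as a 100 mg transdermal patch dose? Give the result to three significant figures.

D_iv = 80.2 mg

Systemic exposure from an extravascular dose = F × D_ev, so the equivalent IV dose is F × D_ev.
D_iv = F × D_ev = 0.802 × 100 = 80.2 mg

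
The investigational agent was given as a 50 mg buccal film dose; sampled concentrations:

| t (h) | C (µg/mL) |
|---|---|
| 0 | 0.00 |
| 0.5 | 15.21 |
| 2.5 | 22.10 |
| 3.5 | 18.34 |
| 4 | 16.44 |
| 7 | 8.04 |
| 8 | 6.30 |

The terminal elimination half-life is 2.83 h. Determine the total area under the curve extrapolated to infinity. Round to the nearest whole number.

AUC = 140 µg/mL·h

Trapezoidal AUC_0→8:
  [0→0.5]: (0.00+15.21)/2 × 0.5 = 3.8025
  [0.5→2.5]: (15.21+22.10)/2 × 2 = 37.31
  [2.5→3.5]: (22.10+18.34)/2 × 1 = 20.22
  [3.5→4]: (18.34+16.44)/2 × 0.5 = 8.695
  [4→7]: (16.44+8.04)/2 × 3 = 36.72
  [7→8]: (8.04+6.30)/2 × 1 = 7.17
  Sum = 113.9175 µg/mL·h
k_e = ln2 / t½ = 0.693147 / 2.83 = 0.2449 h^-1
Extrapolated tail: C_last / k_e = 6.30 / 0.2449 = 25.725
AUC_0→∞ = 113.9175 + 25.725 = 139.6425 µg/mL·h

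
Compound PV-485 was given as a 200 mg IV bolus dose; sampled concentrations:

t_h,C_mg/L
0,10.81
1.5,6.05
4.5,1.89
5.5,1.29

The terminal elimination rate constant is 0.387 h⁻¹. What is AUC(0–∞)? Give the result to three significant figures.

AUC = 29.5 mg/L·h

Trapezoidal AUC_0→5.5:
  [0→1.5]: (10.81+6.05)/2 × 1.5 = 12.645
  [1.5→4.5]: (6.05+1.89)/2 × 3 = 11.91
  [4.5→5.5]: (1.89+1.29)/2 × 1 = 1.59
  Sum = 26.145 mg/L·h
Extrapolated tail: C_last / k_e = 1.29 / 0.387 = 3.333
AUC_0→∞ = 26.145 + 3.333 = 29.478 mg/L·h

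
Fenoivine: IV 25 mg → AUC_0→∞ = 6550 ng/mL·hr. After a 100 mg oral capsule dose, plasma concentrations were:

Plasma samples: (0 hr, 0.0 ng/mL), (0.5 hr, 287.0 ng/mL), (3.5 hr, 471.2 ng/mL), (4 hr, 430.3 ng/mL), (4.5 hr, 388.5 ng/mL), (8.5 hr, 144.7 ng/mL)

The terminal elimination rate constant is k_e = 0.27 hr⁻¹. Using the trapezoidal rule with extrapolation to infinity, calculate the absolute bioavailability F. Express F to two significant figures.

F = 0.12

Trapezoidal AUC_0→8.5 (oral capsule):
  [0→0.5]: (0.0+287.0)/2 × 0.5 = 71.75
  [0.5→3.5]: (287.0+471.2)/2 × 3 = 1137.3
  [3.5→4]: (471.2+430.3)/2 × 0.5 = 225.375
  [4→4.5]: (430.3+388.5)/2 × 0.5 = 204.7
  [4.5→8.5]: (388.5+144.7)/2 × 4 = 1066.4
  Sum = 2705.525 ng/mL·hr
Tail: C_last/k_e = 144.7/0.27 = 535.926
AUC_0→∞ (oral capsule) = 2705.525 + 535.926 = 3241.451 ng/mL·hr
F = (AUC_ev/D_ev)/(AUC_iv/D_iv) = (3241.451/100)/(6550/25) = 32.41451/262 = 0.1237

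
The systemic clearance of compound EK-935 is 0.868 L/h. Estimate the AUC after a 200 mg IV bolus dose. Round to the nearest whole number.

AUC = 230 mg/L·h

AUC_0→∞ = Dose_iv / CL
        = 200 / 0.868 = 230.415 mg/L·h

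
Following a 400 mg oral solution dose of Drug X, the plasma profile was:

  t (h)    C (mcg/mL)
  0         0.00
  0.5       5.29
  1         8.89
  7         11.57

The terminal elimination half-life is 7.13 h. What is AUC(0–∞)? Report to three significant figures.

Trapezoidal AUC_0→7:
  [0→0.5]: (0.00+5.29)/2 × 0.5 = 1.3225
  [0.5→1]: (5.29+8.89)/2 × 0.5 = 3.545
  [1→7]: (8.89+11.57)/2 × 6 = 61.38
  Sum = 66.2475 mcg/mL·h
k_e = ln2 / t½ = 0.693147 / 7.13 = 0.0972 h^-1
Extrapolated tail: C_last / k_e = 11.57 / 0.0972 = 119.033
AUC_0→∞ = 66.2475 + 119.033 = 185.2805 mcg/mL·h

AUC = 185 mcg/mL·h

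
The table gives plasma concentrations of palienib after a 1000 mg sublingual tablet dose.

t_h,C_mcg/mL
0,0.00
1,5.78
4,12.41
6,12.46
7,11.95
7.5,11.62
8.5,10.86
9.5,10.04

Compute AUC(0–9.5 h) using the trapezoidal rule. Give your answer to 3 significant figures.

Trapezoidal AUC_0→9.5:
  [0→1]: (0.00+5.78)/2 × 1 = 2.89
  [1→4]: (5.78+12.41)/2 × 3 = 27.285
  [4→6]: (12.41+12.46)/2 × 2 = 24.87
  [6→7]: (12.46+11.95)/2 × 1 = 12.205
  [7→7.5]: (11.95+11.62)/2 × 0.5 = 5.8925
  [7.5→8.5]: (11.62+10.86)/2 × 1 = 11.24
  [8.5→9.5]: (10.86+10.04)/2 × 1 = 10.45
  Sum = 94.8325 mcg/mL·h

AUC = 94.8 mcg/mL·h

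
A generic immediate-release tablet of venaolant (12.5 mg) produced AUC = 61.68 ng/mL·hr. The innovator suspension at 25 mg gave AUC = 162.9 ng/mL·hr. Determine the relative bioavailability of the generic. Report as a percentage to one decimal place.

F_rel = 75.7%

F_rel = (AUC_test/D_test) / (AUC_ref/D_ref)
      = (61.68/12.5) / (162.9/25)
      = 4.9344 / 6.516 = 0.7573 = 75.73%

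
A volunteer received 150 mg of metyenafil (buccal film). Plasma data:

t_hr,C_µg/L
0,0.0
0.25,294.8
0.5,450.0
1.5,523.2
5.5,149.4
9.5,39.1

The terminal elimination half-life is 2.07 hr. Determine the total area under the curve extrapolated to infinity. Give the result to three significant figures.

Trapezoidal AUC_0→9.5:
  [0→0.25]: (0.0+294.8)/2 × 0.25 = 36.85
  [0.25→0.5]: (294.8+450.0)/2 × 0.25 = 93.1
  [0.5→1.5]: (450.0+523.2)/2 × 1 = 486.6
  [1.5→5.5]: (523.2+149.4)/2 × 4 = 1345.2
  [5.5→9.5]: (149.4+39.1)/2 × 4 = 377.0
  Sum = 2338.75 µg/L·hr
k_e = ln2 / t½ = 0.693147 / 2.07 = 0.3349 hr^-1
Extrapolated tail: C_last / k_e = 39.1 / 0.3349 = 116.751
AUC_0→∞ = 2338.75 + 116.751 = 2455.501 µg/L·hr

AUC = 2460 µg/L·hr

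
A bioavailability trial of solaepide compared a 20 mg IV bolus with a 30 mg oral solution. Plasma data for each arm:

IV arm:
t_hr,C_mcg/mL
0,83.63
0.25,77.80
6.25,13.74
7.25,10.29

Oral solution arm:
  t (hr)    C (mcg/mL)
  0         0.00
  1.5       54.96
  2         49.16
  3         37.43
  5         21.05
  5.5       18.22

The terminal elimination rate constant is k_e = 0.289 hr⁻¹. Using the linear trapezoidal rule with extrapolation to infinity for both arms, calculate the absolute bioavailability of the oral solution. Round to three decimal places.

F = 0.471

Trapezoidal AUC_0→7.25 (IV):
  [0→0.25]: (83.63+77.80)/2 × 0.25 = 20.17875
  [0.25→6.25]: (77.80+13.74)/2 × 6 = 274.62
  [6.25→7.25]: (13.74+10.29)/2 × 1 = 12.015
  Sum = 306.81375 mcg/mL·hr
IV tail: 10.29/0.289 = 35.606; AUC_iv,0→∞ = 306.81375 + 35.606 = 342.41975 mcg/mL·hr
Trapezoidal AUC_0→5.5 (oral solution):
  [0→1.5]: (0.00+54.96)/2 × 1.5 = 41.22
  [1.5→2]: (54.96+49.16)/2 × 0.5 = 26.03
  [2→3]: (49.16+37.43)/2 × 1 = 43.295
  [3→5]: (37.43+21.05)/2 × 2 = 58.48
  [5→5.5]: (21.05+18.22)/2 × 0.5 = 9.8175
  Sum = 178.8425 mcg/mL·hr
oral solution tail: 18.22/0.289 = 63.045; AUC_ev,0→∞ = 178.8425 + 63.045 = 241.8875 mcg/mL·hr
F = (AUC_ev/D_ev)/(AUC_iv/D_iv) = (241.8875/30)/(342.41975/20) = 8.06292/17.121 = 0.4709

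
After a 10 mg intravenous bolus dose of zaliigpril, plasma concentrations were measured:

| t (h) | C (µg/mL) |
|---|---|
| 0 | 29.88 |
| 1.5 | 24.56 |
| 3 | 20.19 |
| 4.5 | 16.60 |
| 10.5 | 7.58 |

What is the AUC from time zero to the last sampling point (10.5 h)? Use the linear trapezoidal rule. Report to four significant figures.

Trapezoidal AUC_0→10.5:
  [0→1.5]: (29.88+24.56)/2 × 1.5 = 40.83
  [1.5→3]: (24.56+20.19)/2 × 1.5 = 33.5625
  [3→4.5]: (20.19+16.60)/2 × 1.5 = 27.5925
  [4.5→10.5]: (16.60+7.58)/2 × 6 = 72.54
  Sum = 174.525 µg/mL·h

AUC = 174.5 µg/mL·h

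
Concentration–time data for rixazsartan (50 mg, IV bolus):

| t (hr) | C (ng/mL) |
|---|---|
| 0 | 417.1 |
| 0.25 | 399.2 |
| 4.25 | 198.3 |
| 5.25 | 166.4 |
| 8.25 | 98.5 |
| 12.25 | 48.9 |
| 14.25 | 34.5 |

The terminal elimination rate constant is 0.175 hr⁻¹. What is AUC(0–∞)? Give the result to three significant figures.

AUC = 2450 ng/mL·hr

Trapezoidal AUC_0→14.25:
  [0→0.25]: (417.1+399.2)/2 × 0.25 = 102.0375
  [0.25→4.25]: (399.2+198.3)/2 × 4 = 1195.0
  [4.25→5.25]: (198.3+166.4)/2 × 1 = 182.35
  [5.25→8.25]: (166.4+98.5)/2 × 3 = 397.35
  [8.25→12.25]: (98.5+48.9)/2 × 4 = 294.8
  [12.25→14.25]: (48.9+34.5)/2 × 2 = 83.4
  Sum = 2254.9375 ng/mL·hr
Extrapolated tail: C_last / k_e = 34.5 / 0.175 = 197.143
AUC_0→∞ = 2254.9375 + 197.143 = 2452.0805 ng/mL·hr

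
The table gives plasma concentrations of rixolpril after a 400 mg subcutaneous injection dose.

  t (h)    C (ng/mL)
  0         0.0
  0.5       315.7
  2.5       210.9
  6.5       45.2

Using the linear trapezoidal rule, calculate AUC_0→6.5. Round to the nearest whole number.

Trapezoidal AUC_0→6.5:
  [0→0.5]: (0.0+315.7)/2 × 0.5 = 78.925
  [0.5→2.5]: (315.7+210.9)/2 × 2 = 526.6
  [2.5→6.5]: (210.9+45.2)/2 × 4 = 512.2
  Sum = 1117.725 ng/mL·h

AUC = 1118 ng/mL·h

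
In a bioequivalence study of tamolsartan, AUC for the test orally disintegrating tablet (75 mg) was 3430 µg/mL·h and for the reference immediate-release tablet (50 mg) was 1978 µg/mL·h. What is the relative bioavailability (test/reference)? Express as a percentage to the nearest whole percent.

F_rel = 116%

F_rel = (AUC_test/D_test) / (AUC_ref/D_ref)
      = (3430/75) / (1978/50)
      = 45.7333 / 39.56 = 1.1560 = 115.60%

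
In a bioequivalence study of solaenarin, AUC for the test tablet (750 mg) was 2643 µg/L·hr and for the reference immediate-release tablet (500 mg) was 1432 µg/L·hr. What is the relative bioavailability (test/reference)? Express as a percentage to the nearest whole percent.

F_rel = 123%

F_rel = (AUC_test/D_test) / (AUC_ref/D_ref)
      = (2643/750) / (1432/500)
      = 3.524 / 2.864 = 1.2304 = 123.04%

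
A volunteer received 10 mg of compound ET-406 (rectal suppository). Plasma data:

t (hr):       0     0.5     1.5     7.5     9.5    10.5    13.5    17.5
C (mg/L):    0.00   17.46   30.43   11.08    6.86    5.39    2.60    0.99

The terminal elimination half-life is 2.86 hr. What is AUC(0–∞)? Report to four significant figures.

Trapezoidal AUC_0→17.5:
  [0→0.5]: (0.00+17.46)/2 × 0.5 = 4.365
  [0.5→1.5]: (17.46+30.43)/2 × 1 = 23.945
  [1.5→7.5]: (30.43+11.08)/2 × 6 = 124.53
  [7.5→9.5]: (11.08+6.86)/2 × 2 = 17.94
  [9.5→10.5]: (6.86+5.39)/2 × 1 = 6.125
  [10.5→13.5]: (5.39+2.60)/2 × 3 = 11.985
  [13.5→17.5]: (2.60+0.99)/2 × 4 = 7.18
  Sum = 196.07 mg/L·hr
k_e = ln2 / t½ = 0.693147 / 2.86 = 0.2424 hr^-1
Extrapolated tail: C_last / k_e = 0.99 / 0.2424 = 4.084
AUC_0→∞ = 196.07 + 4.084 = 200.154 mg/L·hr

AUC = 200.2 mg/L·hr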